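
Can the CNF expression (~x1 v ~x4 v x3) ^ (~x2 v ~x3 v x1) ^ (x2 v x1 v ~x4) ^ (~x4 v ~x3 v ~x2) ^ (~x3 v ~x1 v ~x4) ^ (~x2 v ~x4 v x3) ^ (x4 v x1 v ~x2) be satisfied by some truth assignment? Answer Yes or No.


Check all 16 possible truth assignments.
Number of satisfying assignments found: 6.
The formula is satisfiable.

Yes


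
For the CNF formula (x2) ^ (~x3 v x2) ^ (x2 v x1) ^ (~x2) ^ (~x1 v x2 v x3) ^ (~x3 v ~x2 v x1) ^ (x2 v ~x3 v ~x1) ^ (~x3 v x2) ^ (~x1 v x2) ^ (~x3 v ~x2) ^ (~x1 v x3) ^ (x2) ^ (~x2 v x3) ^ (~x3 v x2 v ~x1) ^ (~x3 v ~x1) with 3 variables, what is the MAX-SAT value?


Enumerate all 8 truth assignments.
For each, count how many of the 15 clauses are satisfied.
The formula is not fully satisfiable, so the maximum is below 15.
Maximum simultaneously satisfiable clauses = 13.

13


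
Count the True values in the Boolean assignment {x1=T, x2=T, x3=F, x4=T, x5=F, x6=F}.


The weight is the number of variables assigned True.
True variables: x1, x2, x4.
Weight = 3.

3


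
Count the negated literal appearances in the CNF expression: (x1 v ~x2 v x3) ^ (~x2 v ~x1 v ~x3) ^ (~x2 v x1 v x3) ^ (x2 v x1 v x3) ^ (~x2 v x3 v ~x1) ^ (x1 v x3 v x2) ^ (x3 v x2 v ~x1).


Scan each clause for negated literals.
Clause 1: 1 negative; Clause 2: 3 negative; Clause 3: 1 negative; Clause 4: 0 negative; Clause 5: 2 negative; Clause 6: 0 negative; Clause 7: 1 negative.
Total negative literal occurrences = 8.

8


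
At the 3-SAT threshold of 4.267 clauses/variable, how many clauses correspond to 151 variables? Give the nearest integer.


The 3-SAT phase transition occurs at approximately 4.267 clauses per variable.
m = 4.267 * 151 = 644.317.
Rounded to nearest integer: 644.

644


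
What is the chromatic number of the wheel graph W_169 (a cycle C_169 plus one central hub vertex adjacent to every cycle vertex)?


W_169 consists of the cycle C_169 together with a hub vertex adjacent to every cycle vertex.
The cycle C_169 needs 3 colors (odd cycle -> 3).
The hub is adjacent to every cycle vertex, so it must receive a new color distinct from all of them.
Chromatic number = 3 + 1 = 4.

4


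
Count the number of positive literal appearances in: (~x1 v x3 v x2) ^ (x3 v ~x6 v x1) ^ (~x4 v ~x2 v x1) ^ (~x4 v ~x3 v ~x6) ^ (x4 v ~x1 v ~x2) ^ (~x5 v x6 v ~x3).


Scan each clause for unnegated literals.
Clause 1: 2 positive; Clause 2: 2 positive; Clause 3: 1 positive; Clause 4: 0 positive; Clause 5: 1 positive; Clause 6: 1 positive.
Total positive literal occurrences = 7.

7


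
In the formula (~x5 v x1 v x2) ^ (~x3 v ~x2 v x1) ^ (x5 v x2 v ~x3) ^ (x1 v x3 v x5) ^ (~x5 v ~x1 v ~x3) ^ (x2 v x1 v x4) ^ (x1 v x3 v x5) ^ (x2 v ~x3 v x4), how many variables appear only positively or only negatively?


A pure literal appears in only one polarity across all clauses.
Pure literals: x4 (positive only).
Count = 1.

1


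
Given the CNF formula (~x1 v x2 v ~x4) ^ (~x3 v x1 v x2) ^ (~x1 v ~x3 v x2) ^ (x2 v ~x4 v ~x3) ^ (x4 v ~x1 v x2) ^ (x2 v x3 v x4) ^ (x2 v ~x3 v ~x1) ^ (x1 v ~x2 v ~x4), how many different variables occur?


Identify each distinct variable in the formula.
Variables found: x1, x2, x3, x4.
Total distinct variables = 4.

4


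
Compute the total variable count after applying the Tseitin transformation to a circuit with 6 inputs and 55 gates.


The Tseitin transformation introduces one auxiliary variable per gate.
Total variables = inputs + gates = 6 + 55 = 61.

61


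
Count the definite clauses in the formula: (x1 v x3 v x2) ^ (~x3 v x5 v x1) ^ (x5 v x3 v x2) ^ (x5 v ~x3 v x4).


A definite clause has exactly one positive literal.
Clause 1: 3 positive -> not definite
Clause 2: 2 positive -> not definite
Clause 3: 3 positive -> not definite
Clause 4: 2 positive -> not definite
Definite clause count = 0.

0


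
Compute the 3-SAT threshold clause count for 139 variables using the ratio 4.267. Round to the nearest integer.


The 3-SAT phase transition occurs at approximately 4.267 clauses per variable.
m = 4.267 * 139 = 593.113.
Rounded to nearest integer: 593.

593


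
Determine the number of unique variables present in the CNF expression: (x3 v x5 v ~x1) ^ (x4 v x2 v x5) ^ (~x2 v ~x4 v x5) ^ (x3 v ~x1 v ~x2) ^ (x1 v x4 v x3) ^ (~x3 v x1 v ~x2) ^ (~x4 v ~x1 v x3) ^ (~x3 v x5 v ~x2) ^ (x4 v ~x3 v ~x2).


Identify each distinct variable in the formula.
Variables found: x1, x2, x3, x4, x5.
Total distinct variables = 5.

5


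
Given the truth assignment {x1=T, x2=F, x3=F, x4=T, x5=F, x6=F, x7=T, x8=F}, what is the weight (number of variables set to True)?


The weight is the number of variables assigned True.
True variables: x1, x4, x7.
Weight = 3.

3


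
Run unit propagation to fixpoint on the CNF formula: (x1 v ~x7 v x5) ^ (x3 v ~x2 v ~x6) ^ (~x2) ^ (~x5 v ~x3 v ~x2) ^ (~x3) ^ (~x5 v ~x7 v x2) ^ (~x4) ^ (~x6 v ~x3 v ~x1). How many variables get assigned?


Unit propagation repeatedly assigns the literal in any unit clause, then simplifies.
Assignments in order: x2 = F, x3 = F, x4 = F.
No further unit clauses remain.
Total variables assigned = 3.

3


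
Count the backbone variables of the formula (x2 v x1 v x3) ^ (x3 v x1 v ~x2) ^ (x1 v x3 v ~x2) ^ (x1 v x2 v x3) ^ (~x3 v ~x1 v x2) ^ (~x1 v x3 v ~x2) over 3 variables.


Find all satisfying assignments: 4 model(s).
Check which variables have the same value in every model.
No variable is fixed across all models.
Backbone size = 0.

0


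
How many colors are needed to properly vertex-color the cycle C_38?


A cycle on an even number of vertices is bipartite: alternate two colors around the cycle.
Since 38 is even, two colors suffice, and at least two are needed because the graph has edges.
Chromatic number = 2.

2


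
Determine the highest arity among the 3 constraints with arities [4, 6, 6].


The arities are: 4, 6, 6.
Scan for the maximum value.
Maximum arity = 6.

6


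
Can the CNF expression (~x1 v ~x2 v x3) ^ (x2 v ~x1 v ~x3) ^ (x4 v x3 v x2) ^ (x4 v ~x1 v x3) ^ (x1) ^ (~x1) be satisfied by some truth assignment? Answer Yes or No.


Check all 16 possible truth assignments.
Number of satisfying assignments found: 0.
The formula is unsatisfiable.

No


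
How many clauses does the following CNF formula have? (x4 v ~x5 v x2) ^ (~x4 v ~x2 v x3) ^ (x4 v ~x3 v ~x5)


Each group enclosed in parentheses joined by ^ is one clause.
Counting the conjuncts: 3 clauses.

3


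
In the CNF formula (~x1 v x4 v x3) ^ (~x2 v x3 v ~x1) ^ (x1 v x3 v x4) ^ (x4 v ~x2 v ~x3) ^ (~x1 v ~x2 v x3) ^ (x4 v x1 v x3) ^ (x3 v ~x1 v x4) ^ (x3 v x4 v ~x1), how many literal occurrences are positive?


Scan each clause for unnegated literals.
Clause 1: 2 positive; Clause 2: 1 positive; Clause 3: 3 positive; Clause 4: 1 positive; Clause 5: 1 positive; Clause 6: 3 positive; Clause 7: 2 positive; Clause 8: 2 positive.
Total positive literal occurrences = 15.

15


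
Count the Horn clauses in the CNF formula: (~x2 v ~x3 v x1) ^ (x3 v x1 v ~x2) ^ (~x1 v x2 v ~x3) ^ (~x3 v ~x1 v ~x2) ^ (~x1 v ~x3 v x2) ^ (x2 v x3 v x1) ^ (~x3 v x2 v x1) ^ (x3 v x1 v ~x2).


A Horn clause has at most one positive literal.
Clause 1: 1 positive lit(s) -> Horn
Clause 2: 2 positive lit(s) -> not Horn
Clause 3: 1 positive lit(s) -> Horn
Clause 4: 0 positive lit(s) -> Horn
Clause 5: 1 positive lit(s) -> Horn
Clause 6: 3 positive lit(s) -> not Horn
Clause 7: 2 positive lit(s) -> not Horn
Clause 8: 2 positive lit(s) -> not Horn
Total Horn clauses = 4.

4


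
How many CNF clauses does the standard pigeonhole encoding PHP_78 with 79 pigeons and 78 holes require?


The PHP encoding has two parts:
1) At-least-one-hole clauses: 79 (one per pigeon, each with 78 literals).
2) At-most-one-pigeon-per-hole clauses: 78 holes * C(79,2) = 78 * 3081 = 240318.
Total clauses = 79 + 240318 = 240397.

240397


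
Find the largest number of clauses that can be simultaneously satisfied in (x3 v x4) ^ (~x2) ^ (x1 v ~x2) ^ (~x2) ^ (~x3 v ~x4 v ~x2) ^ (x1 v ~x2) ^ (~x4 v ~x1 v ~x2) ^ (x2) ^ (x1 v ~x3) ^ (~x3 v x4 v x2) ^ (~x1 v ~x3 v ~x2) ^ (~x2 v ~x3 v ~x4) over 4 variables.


Enumerate all 16 truth assignments.
For each, count how many of the 12 clauses are satisfied.
The formula is not fully satisfiable, so the maximum is below 12.
Maximum simultaneously satisfiable clauses = 11.

11


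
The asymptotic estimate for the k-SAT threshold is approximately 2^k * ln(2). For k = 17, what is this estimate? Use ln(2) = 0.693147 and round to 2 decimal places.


Using the asymptotic formula: threshold ~ 2^k * ln(2).
2^17 = 131072.
131072 * 0.693147 = 90852.16.

90852.16


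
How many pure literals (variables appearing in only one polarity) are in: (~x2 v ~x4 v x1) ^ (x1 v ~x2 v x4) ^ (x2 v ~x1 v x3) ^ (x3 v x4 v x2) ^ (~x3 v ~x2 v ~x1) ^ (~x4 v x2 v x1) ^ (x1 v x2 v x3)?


A pure literal appears in only one polarity across all clauses.
No pure literals found.
Count = 0.

0


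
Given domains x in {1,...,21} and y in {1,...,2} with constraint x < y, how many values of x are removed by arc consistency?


For the constraint x < y, x needs a supporting value in y's domain.
x can be at most 1 (one less than y's maximum).
Valid x values from domain: 1 out of 21.
Pruned = 21 - 1 = 20.

20


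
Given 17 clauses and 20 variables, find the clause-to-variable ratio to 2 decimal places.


Clause-to-variable ratio = clauses / variables.
17 / 20 = 0.85.

0.85


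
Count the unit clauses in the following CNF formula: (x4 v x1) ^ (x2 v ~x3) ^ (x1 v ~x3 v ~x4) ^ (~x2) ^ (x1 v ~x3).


A unit clause contains exactly one literal.
Unit clauses found: (~x2).
Count = 1.

1


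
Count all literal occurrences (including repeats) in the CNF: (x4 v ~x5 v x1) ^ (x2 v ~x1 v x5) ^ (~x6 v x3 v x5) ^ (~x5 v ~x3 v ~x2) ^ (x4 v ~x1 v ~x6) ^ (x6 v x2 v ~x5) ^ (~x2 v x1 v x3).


Clause lengths: 3, 3, 3, 3, 3, 3, 3.
Sum = 3 + 3 + 3 + 3 + 3 + 3 + 3 = 21.

21


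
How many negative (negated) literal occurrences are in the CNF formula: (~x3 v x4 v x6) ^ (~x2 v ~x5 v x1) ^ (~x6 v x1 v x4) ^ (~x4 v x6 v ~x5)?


Scan each clause for negated literals.
Clause 1: 1 negative; Clause 2: 2 negative; Clause 3: 1 negative; Clause 4: 2 negative.
Total negative literal occurrences = 6.

6


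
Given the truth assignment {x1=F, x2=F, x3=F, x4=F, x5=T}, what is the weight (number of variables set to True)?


The weight is the number of variables assigned True.
True variables: x5.
Weight = 1.

1


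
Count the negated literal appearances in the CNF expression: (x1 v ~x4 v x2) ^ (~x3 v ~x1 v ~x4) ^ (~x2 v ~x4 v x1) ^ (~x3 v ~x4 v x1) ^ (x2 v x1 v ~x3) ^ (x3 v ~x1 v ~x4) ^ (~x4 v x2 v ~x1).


Scan each clause for negated literals.
Clause 1: 1 negative; Clause 2: 3 negative; Clause 3: 2 negative; Clause 4: 2 negative; Clause 5: 1 negative; Clause 6: 2 negative; Clause 7: 2 negative.
Total negative literal occurrences = 13.

13


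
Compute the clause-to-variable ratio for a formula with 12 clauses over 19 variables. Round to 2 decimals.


Clause-to-variable ratio = clauses / variables.
12 / 19 = 0.63.

0.63


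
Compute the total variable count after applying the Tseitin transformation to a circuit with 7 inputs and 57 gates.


The Tseitin transformation introduces one auxiliary variable per gate.
Total variables = inputs + gates = 7 + 57 = 64.

64


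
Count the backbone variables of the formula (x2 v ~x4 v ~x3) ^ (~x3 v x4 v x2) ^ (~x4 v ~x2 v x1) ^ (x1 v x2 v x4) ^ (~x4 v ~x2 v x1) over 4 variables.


Find all satisfying assignments: 9 model(s).
Check which variables have the same value in every model.
No variable is fixed across all models.
Backbone size = 0.

0


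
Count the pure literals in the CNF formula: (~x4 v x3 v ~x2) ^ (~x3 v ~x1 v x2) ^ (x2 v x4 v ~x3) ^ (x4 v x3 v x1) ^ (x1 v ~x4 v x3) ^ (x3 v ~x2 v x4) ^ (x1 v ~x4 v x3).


A pure literal appears in only one polarity across all clauses.
No pure literals found.
Count = 0.

0


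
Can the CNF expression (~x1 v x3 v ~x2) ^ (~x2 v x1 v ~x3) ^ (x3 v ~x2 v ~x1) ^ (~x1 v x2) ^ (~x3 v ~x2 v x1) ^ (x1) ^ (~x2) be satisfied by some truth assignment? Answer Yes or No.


Check all 8 possible truth assignments.
Number of satisfying assignments found: 0.
The formula is unsatisfiable.

No


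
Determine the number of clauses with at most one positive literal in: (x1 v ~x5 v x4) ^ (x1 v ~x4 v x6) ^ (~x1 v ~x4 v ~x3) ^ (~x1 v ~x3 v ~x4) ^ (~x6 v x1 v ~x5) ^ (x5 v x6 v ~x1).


A Horn clause has at most one positive literal.
Clause 1: 2 positive lit(s) -> not Horn
Clause 2: 2 positive lit(s) -> not Horn
Clause 3: 0 positive lit(s) -> Horn
Clause 4: 0 positive lit(s) -> Horn
Clause 5: 1 positive lit(s) -> Horn
Clause 6: 2 positive lit(s) -> not Horn
Total Horn clauses = 3.

3


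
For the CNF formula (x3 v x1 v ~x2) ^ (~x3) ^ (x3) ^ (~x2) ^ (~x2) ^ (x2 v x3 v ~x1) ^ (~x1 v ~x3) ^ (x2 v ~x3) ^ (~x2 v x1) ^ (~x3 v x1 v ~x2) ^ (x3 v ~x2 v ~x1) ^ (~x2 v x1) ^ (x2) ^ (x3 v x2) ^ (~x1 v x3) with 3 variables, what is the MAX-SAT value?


Enumerate all 8 truth assignments.
For each, count how many of the 15 clauses are satisfied.
The formula is not fully satisfiable, so the maximum is below 15.
Maximum simultaneously satisfiable clauses = 12.

12


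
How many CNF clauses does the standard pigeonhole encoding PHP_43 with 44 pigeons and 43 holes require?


The PHP encoding has two parts:
1) At-least-one-hole clauses: 44 (one per pigeon, each with 43 literals).
2) At-most-one-pigeon-per-hole clauses: 43 holes * C(44,2) = 43 * 946 = 40678.
Total clauses = 44 + 40678 = 40722.

40722


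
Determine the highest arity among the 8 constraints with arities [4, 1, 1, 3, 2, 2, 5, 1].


The arities are: 4, 1, 1, 3, 2, 2, 5, 1.
Scan for the maximum value.
Maximum arity = 5.

5


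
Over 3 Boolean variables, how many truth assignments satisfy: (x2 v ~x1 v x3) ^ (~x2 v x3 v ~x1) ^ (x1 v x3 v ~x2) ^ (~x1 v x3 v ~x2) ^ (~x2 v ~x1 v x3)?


Enumerate all 8 truth assignments over 3 variables.
Test each against every clause.
Satisfying assignments found: 5.

5


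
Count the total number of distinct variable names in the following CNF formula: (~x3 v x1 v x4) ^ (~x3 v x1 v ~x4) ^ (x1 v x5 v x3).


Identify each distinct variable in the formula.
Variables found: x1, x3, x4, x5.
Total distinct variables = 4.

4


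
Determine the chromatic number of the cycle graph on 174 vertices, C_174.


A cycle on an even number of vertices is bipartite: alternate two colors around the cycle.
Since 174 is even, two colors suffice, and at least two are needed because the graph has edges.
Chromatic number = 2.

2


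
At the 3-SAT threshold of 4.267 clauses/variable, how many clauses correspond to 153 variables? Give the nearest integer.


The 3-SAT phase transition occurs at approximately 4.267 clauses per variable.
m = 4.267 * 153 = 652.851.
Rounded to nearest integer: 653.

653


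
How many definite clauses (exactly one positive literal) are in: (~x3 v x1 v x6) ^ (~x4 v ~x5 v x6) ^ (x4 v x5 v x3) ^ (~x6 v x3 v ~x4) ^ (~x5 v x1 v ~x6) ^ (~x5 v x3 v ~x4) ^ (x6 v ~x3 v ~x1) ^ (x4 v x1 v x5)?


A definite clause has exactly one positive literal.
Clause 1: 2 positive -> not definite
Clause 2: 1 positive -> definite
Clause 3: 3 positive -> not definite
Clause 4: 1 positive -> definite
Clause 5: 1 positive -> definite
Clause 6: 1 positive -> definite
Clause 7: 1 positive -> definite
Clause 8: 3 positive -> not definite
Definite clause count = 5.

5


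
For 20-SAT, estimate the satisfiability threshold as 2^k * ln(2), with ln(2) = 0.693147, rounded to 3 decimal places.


Using the asymptotic formula: threshold ~ 2^k * ln(2).
2^20 = 1048576.
1048576 * 0.693147 = 726817.309.

726817.309


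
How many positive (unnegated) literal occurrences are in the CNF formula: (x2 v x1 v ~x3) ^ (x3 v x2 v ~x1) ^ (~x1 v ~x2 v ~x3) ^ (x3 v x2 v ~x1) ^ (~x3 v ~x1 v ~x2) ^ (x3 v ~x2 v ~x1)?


Scan each clause for unnegated literals.
Clause 1: 2 positive; Clause 2: 2 positive; Clause 3: 0 positive; Clause 4: 2 positive; Clause 5: 0 positive; Clause 6: 1 positive.
Total positive literal occurrences = 7.

7


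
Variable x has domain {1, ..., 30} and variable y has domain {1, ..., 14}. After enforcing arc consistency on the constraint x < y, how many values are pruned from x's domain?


For the constraint x < y, x needs a supporting value in y's domain.
x can be at most 13 (one less than y's maximum).
Valid x values from domain: 13 out of 30.
Pruned = 30 - 13 = 17.

17


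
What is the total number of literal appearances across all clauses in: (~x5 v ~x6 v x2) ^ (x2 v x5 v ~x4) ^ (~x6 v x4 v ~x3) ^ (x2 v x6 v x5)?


Clause lengths: 3, 3, 3, 3.
Sum = 3 + 3 + 3 + 3 = 12.

12


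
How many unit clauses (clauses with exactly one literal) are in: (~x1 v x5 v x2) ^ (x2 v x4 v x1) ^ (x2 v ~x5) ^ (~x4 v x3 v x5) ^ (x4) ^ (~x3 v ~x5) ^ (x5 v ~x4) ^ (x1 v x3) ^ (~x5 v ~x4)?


A unit clause contains exactly one literal.
Unit clauses found: (x4).
Count = 1.

1


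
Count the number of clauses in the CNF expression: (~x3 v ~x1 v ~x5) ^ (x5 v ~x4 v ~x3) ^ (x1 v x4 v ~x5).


Each group enclosed in parentheses joined by ^ is one clause.
Counting the conjuncts: 3 clauses.

3


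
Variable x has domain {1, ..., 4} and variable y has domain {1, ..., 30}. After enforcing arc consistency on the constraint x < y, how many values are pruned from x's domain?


For the constraint x < y, x needs a supporting value in y's domain.
x can be at most 29 (one less than y's maximum).
Valid x values from domain: 4 out of 4.
Pruned = 4 - 4 = 0.

0


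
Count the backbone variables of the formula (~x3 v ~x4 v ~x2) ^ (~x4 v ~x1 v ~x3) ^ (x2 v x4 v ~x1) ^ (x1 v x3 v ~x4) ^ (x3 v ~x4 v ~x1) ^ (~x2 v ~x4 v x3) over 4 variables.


Find all satisfying assignments: 7 model(s).
Check which variables have the same value in every model.
No variable is fixed across all models.
Backbone size = 0.

0


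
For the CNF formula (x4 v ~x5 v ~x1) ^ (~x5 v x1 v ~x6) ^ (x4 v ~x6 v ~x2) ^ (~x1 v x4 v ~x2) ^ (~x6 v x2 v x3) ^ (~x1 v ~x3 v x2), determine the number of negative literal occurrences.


Scan each clause for negated literals.
Clause 1: 2 negative; Clause 2: 2 negative; Clause 3: 2 negative; Clause 4: 2 negative; Clause 5: 1 negative; Clause 6: 2 negative.
Total negative literal occurrences = 11.

11


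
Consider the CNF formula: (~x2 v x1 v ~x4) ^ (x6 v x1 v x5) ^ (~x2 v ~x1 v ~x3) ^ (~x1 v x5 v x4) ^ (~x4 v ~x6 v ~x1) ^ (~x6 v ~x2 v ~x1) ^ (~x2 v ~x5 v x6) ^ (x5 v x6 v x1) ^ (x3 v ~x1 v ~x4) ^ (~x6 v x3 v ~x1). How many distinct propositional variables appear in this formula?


Identify each distinct variable in the formula.
Variables found: x1, x2, x3, x4, x5, x6.
Total distinct variables = 6.

6


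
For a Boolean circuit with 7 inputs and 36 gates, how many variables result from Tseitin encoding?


The Tseitin transformation introduces one auxiliary variable per gate.
Total variables = inputs + gates = 7 + 36 = 43.

43


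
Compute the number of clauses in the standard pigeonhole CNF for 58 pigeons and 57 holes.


The PHP encoding has two parts:
1) At-least-one-hole clauses: 58 (one per pigeon, each with 57 literals).
2) At-most-one-pigeon-per-hole clauses: 57 holes * C(58,2) = 57 * 1653 = 94221.
Total clauses = 58 + 94221 = 94279.

94279


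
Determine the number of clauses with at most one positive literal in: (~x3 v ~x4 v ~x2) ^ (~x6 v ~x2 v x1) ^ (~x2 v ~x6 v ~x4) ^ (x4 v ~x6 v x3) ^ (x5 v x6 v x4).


A Horn clause has at most one positive literal.
Clause 1: 0 positive lit(s) -> Horn
Clause 2: 1 positive lit(s) -> Horn
Clause 3: 0 positive lit(s) -> Horn
Clause 4: 2 positive lit(s) -> not Horn
Clause 5: 3 positive lit(s) -> not Horn
Total Horn clauses = 3.

3


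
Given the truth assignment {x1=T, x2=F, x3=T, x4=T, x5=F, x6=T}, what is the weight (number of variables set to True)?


The weight is the number of variables assigned True.
True variables: x1, x3, x4, x6.
Weight = 4.

4


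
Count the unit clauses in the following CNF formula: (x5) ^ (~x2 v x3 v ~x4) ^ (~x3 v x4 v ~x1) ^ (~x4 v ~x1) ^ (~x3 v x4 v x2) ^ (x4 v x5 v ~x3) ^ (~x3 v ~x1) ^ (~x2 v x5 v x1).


A unit clause contains exactly one literal.
Unit clauses found: (x5).
Count = 1.

1


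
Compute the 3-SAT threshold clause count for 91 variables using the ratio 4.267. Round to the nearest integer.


The 3-SAT phase transition occurs at approximately 4.267 clauses per variable.
m = 4.267 * 91 = 388.297.
Rounded to nearest integer: 388.

388


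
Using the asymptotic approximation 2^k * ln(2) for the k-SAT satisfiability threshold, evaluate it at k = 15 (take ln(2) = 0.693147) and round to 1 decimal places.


Using the asymptotic formula: threshold ~ 2^k * ln(2).
2^15 = 32768.
32768 * 0.693147 = 22713.0.

22713.0


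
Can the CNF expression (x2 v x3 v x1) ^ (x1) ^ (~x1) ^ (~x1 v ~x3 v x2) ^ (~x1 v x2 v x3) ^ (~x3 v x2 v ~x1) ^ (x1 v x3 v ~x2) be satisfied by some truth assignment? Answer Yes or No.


Check all 8 possible truth assignments.
Number of satisfying assignments found: 0.
The formula is unsatisfiable.

No


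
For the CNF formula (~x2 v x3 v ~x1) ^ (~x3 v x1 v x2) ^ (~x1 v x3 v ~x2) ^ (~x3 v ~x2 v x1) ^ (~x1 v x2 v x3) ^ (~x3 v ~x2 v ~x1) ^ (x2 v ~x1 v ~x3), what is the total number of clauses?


Each group enclosed in parentheses joined by ^ is one clause.
Counting the conjuncts: 7 clauses.

7


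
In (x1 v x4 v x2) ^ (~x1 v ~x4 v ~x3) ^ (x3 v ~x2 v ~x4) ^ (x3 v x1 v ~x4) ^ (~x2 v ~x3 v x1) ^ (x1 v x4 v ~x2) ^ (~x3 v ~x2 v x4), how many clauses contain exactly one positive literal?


A definite clause has exactly one positive literal.
Clause 1: 3 positive -> not definite
Clause 2: 0 positive -> not definite
Clause 3: 1 positive -> definite
Clause 4: 2 positive -> not definite
Clause 5: 1 positive -> definite
Clause 6: 2 positive -> not definite
Clause 7: 1 positive -> definite
Definite clause count = 3.

3


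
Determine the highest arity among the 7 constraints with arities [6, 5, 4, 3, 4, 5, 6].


The arities are: 6, 5, 4, 3, 4, 5, 6.
Scan for the maximum value.
Maximum arity = 6.

6


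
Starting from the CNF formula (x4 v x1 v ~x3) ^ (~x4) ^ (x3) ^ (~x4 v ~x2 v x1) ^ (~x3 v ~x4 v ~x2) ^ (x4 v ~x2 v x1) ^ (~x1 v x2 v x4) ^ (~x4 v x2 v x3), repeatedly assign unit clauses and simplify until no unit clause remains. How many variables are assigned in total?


Unit propagation repeatedly assigns the literal in any unit clause, then simplifies.
Assignments in order: x4 = F, x3 = T, x1 = T, x2 = T.
No further unit clauses remain.
Total variables assigned = 4.

4


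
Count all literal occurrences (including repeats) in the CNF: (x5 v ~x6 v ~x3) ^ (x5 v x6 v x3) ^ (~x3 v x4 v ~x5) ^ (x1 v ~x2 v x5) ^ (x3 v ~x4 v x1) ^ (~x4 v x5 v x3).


Clause lengths: 3, 3, 3, 3, 3, 3.
Sum = 3 + 3 + 3 + 3 + 3 + 3 = 18.

18


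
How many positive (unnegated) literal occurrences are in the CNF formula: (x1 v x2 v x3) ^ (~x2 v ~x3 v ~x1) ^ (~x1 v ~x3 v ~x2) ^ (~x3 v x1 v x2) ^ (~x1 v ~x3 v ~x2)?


Scan each clause for unnegated literals.
Clause 1: 3 positive; Clause 2: 0 positive; Clause 3: 0 positive; Clause 4: 2 positive; Clause 5: 0 positive.
Total positive literal occurrences = 5.

5


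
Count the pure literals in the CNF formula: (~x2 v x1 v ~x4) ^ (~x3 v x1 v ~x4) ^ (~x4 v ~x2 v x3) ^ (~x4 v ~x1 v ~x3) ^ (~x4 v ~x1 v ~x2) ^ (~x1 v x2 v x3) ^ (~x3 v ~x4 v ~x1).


A pure literal appears in only one polarity across all clauses.
Pure literals: x4 (negative only).
Count = 1.

1


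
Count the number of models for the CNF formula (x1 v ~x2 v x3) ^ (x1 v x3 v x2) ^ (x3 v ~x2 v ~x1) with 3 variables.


Enumerate all 8 truth assignments over 3 variables.
Test each against every clause.
Satisfying assignments found: 5.

5


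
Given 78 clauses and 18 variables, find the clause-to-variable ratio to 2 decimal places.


Clause-to-variable ratio = clauses / variables.
78 / 18 = 4.33.

4.33


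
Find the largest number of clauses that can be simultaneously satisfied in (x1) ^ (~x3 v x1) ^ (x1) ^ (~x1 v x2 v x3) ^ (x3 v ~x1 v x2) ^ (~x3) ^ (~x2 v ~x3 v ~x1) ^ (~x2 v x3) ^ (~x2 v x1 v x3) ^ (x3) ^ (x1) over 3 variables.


Enumerate all 8 truth assignments.
For each, count how many of the 11 clauses are satisfied.
The formula is not fully satisfiable, so the maximum is below 11.
Maximum simultaneously satisfiable clauses = 10.

10


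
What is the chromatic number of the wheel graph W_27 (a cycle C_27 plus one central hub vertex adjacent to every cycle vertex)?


W_27 consists of the cycle C_27 together with a hub vertex adjacent to every cycle vertex.
The cycle C_27 needs 3 colors (odd cycle -> 3).
The hub is adjacent to every cycle vertex, so it must receive a new color distinct from all of them.
Chromatic number = 3 + 1 = 4.

4


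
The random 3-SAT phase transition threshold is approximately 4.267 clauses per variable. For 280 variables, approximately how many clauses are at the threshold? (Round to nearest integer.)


The 3-SAT phase transition occurs at approximately 4.267 clauses per variable.
m = 4.267 * 280 = 1194.76.
Rounded to nearest integer: 1195.

1195


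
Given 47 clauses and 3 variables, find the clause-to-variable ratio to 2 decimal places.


Clause-to-variable ratio = clauses / variables.
47 / 3 = 15.67.

15.67


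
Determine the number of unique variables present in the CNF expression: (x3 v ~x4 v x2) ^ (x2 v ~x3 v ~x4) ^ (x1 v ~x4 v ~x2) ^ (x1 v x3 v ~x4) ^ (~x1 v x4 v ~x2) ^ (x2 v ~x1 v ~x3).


Identify each distinct variable in the formula.
Variables found: x1, x2, x3, x4.
Total distinct variables = 4.

4


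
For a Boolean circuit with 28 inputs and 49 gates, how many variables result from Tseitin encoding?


The Tseitin transformation introduces one auxiliary variable per gate.
Total variables = inputs + gates = 28 + 49 = 77.

77


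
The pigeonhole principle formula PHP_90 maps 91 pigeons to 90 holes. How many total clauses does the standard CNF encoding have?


The PHP encoding has two parts:
1) At-least-one-hole clauses: 91 (one per pigeon, each with 90 literals).
2) At-most-one-pigeon-per-hole clauses: 90 holes * C(91,2) = 90 * 4095 = 368550.
Total clauses = 91 + 368550 = 368641.

368641


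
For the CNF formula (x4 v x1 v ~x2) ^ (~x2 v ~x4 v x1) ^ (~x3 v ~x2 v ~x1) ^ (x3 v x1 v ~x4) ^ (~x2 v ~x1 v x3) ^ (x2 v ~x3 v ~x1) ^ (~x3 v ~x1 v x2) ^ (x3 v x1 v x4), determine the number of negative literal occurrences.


Scan each clause for negated literals.
Clause 1: 1 negative; Clause 2: 2 negative; Clause 3: 3 negative; Clause 4: 1 negative; Clause 5: 2 negative; Clause 6: 2 negative; Clause 7: 2 negative; Clause 8: 0 negative.
Total negative literal occurrences = 13.

13


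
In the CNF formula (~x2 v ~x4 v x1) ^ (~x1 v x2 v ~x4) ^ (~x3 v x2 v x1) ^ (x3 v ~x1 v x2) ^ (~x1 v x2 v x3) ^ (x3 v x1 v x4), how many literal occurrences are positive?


Scan each clause for unnegated literals.
Clause 1: 1 positive; Clause 2: 1 positive; Clause 3: 2 positive; Clause 4: 2 positive; Clause 5: 2 positive; Clause 6: 3 positive.
Total positive literal occurrences = 11.

11


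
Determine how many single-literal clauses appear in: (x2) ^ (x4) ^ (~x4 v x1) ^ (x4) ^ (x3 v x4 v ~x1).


A unit clause contains exactly one literal.
Unit clauses found: (x2), (x4), (x4).
Count = 3.

3


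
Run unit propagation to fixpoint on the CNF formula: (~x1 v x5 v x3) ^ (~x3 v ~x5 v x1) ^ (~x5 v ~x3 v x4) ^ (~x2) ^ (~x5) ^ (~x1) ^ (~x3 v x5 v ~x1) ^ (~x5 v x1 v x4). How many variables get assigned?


Unit propagation repeatedly assigns the literal in any unit clause, then simplifies.
Assignments in order: x2 = F, x5 = F, x1 = F.
No further unit clauses remain.
Total variables assigned = 3.

3


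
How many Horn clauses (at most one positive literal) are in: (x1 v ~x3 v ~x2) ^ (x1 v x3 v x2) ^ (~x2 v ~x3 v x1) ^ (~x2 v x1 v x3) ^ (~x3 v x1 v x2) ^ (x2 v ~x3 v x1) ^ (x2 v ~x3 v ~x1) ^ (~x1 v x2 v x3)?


A Horn clause has at most one positive literal.
Clause 1: 1 positive lit(s) -> Horn
Clause 2: 3 positive lit(s) -> not Horn
Clause 3: 1 positive lit(s) -> Horn
Clause 4: 2 positive lit(s) -> not Horn
Clause 5: 2 positive lit(s) -> not Horn
Clause 6: 2 positive lit(s) -> not Horn
Clause 7: 1 positive lit(s) -> Horn
Clause 8: 2 positive lit(s) -> not Horn
Total Horn clauses = 3.

3


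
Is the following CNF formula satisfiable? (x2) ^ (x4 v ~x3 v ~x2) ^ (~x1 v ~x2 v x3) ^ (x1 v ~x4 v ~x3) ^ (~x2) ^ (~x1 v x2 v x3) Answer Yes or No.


Check all 16 possible truth assignments.
Number of satisfying assignments found: 0.
The formula is unsatisfiable.

No


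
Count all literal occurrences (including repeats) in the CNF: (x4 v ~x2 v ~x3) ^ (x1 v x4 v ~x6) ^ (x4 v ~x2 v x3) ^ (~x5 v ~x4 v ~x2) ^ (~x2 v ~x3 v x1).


Clause lengths: 3, 3, 3, 3, 3.
Sum = 3 + 3 + 3 + 3 + 3 = 15.

15


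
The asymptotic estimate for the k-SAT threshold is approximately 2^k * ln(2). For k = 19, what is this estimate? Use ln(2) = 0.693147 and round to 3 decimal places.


Using the asymptotic formula: threshold ~ 2^k * ln(2).
2^19 = 524288.
524288 * 0.693147 = 363408.654.

363408.654


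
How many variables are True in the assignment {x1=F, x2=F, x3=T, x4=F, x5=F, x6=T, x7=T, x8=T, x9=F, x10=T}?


The weight is the number of variables assigned True.
True variables: x3, x6, x7, x8, x10.
Weight = 5.

5


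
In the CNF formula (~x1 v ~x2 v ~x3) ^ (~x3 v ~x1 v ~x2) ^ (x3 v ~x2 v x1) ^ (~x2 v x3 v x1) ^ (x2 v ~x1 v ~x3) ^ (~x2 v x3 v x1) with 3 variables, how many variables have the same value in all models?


Find all satisfying assignments: 5 model(s).
Check which variables have the same value in every model.
No variable is fixed across all models.
Backbone size = 0.

0


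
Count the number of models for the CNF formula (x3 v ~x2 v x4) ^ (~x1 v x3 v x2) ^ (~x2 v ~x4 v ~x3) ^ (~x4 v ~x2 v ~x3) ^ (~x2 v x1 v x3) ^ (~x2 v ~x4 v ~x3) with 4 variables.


Enumerate all 16 truth assignments over 4 variables.
Test each against every clause.
Satisfying assignments found: 9.

9


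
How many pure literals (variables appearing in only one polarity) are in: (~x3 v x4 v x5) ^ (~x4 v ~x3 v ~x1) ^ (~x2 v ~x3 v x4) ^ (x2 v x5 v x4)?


A pure literal appears in only one polarity across all clauses.
Pure literals: x1 (negative only), x3 (negative only), x5 (positive only).
Count = 3.

3


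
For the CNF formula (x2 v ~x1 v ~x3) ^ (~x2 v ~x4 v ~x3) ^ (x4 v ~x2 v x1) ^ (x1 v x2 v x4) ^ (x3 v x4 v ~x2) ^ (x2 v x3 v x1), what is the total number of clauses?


Each group enclosed in parentheses joined by ^ is one clause.
Counting the conjuncts: 6 clauses.

6


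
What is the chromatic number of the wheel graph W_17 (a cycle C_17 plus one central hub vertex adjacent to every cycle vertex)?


W_17 consists of the cycle C_17 together with a hub vertex adjacent to every cycle vertex.
The cycle C_17 needs 3 colors (odd cycle -> 3).
The hub is adjacent to every cycle vertex, so it must receive a new color distinct from all of them.
Chromatic number = 3 + 1 = 4.

4


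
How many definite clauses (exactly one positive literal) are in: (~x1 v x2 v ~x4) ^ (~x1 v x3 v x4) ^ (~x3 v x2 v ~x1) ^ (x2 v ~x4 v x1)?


A definite clause has exactly one positive literal.
Clause 1: 1 positive -> definite
Clause 2: 2 positive -> not definite
Clause 3: 1 positive -> definite
Clause 4: 2 positive -> not definite
Definite clause count = 2.

2


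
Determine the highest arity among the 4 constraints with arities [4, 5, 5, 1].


The arities are: 4, 5, 5, 1.
Scan for the maximum value.
Maximum arity = 5.

5


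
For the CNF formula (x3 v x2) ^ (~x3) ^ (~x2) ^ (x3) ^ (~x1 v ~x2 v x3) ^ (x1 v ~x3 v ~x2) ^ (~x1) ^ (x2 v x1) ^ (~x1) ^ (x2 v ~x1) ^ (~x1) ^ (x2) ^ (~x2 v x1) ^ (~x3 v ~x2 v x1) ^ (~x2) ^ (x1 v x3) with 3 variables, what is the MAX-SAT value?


Enumerate all 8 truth assignments.
For each, count how many of the 16 clauses are satisfied.
The formula is not fully satisfiable, so the maximum is below 16.
Maximum simultaneously satisfiable clauses = 13.

13


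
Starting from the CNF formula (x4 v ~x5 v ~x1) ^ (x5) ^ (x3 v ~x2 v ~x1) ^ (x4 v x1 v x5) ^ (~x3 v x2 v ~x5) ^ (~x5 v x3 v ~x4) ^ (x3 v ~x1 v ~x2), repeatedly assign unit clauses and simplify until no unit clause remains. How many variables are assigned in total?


Unit propagation repeatedly assigns the literal in any unit clause, then simplifies.
Assignments in order: x5 = T.
No further unit clauses remain.
Total variables assigned = 1.

1


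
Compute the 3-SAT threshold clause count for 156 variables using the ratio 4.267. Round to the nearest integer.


The 3-SAT phase transition occurs at approximately 4.267 clauses per variable.
m = 4.267 * 156 = 665.652.
Rounded to nearest integer: 666.

666


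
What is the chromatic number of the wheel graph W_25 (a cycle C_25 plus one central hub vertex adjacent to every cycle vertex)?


W_25 consists of the cycle C_25 together with a hub vertex adjacent to every cycle vertex.
The cycle C_25 needs 3 colors (odd cycle -> 3).
The hub is adjacent to every cycle vertex, so it must receive a new color distinct from all of them.
Chromatic number = 3 + 1 = 4.

4


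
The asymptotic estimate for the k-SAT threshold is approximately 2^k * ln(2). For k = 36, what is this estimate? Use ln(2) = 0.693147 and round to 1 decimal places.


Using the asymptotic formula: threshold ~ 2^k * ln(2).
2^36 = 68719476736.
68719476736 * 0.693147 = 47632699141.1.

47632699141.1


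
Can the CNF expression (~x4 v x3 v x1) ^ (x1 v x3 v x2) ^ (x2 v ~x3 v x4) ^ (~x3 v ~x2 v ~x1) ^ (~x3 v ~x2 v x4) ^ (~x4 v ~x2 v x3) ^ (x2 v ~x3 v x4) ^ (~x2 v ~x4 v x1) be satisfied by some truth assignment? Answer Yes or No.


Check all 16 possible truth assignments.
Number of satisfying assignments found: 6.
The formula is satisfiable.

Yes


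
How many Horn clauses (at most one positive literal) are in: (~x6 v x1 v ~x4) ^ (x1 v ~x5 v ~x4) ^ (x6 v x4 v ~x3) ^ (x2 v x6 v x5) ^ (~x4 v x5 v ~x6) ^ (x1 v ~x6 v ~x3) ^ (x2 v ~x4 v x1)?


A Horn clause has at most one positive literal.
Clause 1: 1 positive lit(s) -> Horn
Clause 2: 1 positive lit(s) -> Horn
Clause 3: 2 positive lit(s) -> not Horn
Clause 4: 3 positive lit(s) -> not Horn
Clause 5: 1 positive lit(s) -> Horn
Clause 6: 1 positive lit(s) -> Horn
Clause 7: 2 positive lit(s) -> not Horn
Total Horn clauses = 4.

4


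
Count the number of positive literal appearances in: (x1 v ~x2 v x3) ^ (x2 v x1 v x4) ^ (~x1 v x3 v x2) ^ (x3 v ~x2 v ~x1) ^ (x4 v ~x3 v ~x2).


Scan each clause for unnegated literals.
Clause 1: 2 positive; Clause 2: 3 positive; Clause 3: 2 positive; Clause 4: 1 positive; Clause 5: 1 positive.
Total positive literal occurrences = 9.

9


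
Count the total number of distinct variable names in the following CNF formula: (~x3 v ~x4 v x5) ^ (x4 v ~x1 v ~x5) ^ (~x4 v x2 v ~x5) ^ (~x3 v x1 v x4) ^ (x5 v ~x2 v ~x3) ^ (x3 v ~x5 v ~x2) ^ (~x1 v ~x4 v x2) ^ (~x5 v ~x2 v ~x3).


Identify each distinct variable in the formula.
Variables found: x1, x2, x3, x4, x5.
Total distinct variables = 5.

5


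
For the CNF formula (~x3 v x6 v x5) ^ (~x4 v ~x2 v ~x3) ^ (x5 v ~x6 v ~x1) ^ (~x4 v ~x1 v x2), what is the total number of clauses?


Each group enclosed in parentheses joined by ^ is one clause.
Counting the conjuncts: 4 clauses.

4


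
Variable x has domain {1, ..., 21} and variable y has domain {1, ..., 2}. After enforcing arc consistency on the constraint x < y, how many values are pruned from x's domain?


For the constraint x < y, x needs a supporting value in y's domain.
x can be at most 1 (one less than y's maximum).
Valid x values from domain: 1 out of 21.
Pruned = 21 - 1 = 20.

20


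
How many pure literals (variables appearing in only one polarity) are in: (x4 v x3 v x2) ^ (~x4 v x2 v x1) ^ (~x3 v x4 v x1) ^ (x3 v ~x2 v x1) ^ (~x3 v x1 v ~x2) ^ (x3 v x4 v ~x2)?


A pure literal appears in only one polarity across all clauses.
Pure literals: x1 (positive only).
Count = 1.

1


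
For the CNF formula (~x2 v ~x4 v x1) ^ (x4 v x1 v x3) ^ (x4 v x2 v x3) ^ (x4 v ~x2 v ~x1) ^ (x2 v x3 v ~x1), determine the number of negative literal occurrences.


Scan each clause for negated literals.
Clause 1: 2 negative; Clause 2: 0 negative; Clause 3: 0 negative; Clause 4: 2 negative; Clause 5: 1 negative.
Total negative literal occurrences = 5.

5


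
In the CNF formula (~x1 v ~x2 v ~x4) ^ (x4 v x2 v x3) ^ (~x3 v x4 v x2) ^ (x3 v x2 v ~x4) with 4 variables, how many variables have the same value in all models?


Find all satisfying assignments: 8 model(s).
Check which variables have the same value in every model.
No variable is fixed across all models.
Backbone size = 0.

0


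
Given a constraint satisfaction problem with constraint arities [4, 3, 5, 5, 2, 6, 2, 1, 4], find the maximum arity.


The arities are: 4, 3, 5, 5, 2, 6, 2, 1, 4.
Scan for the maximum value.
Maximum arity = 6.

6


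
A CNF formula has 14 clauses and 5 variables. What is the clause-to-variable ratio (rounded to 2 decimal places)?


Clause-to-variable ratio = clauses / variables.
14 / 5 = 2.8.

2.8


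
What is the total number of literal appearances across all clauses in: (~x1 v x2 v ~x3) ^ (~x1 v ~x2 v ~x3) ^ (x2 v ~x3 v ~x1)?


Clause lengths: 3, 3, 3.
Sum = 3 + 3 + 3 = 9.

9


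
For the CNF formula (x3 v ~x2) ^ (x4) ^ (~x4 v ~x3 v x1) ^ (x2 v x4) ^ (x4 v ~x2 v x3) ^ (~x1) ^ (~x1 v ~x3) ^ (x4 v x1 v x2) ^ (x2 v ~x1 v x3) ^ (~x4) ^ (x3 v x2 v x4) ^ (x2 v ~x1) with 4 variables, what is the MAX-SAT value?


Enumerate all 16 truth assignments.
For each, count how many of the 12 clauses are satisfied.
The formula is not fully satisfiable, so the maximum is below 12.
Maximum simultaneously satisfiable clauses = 11.

11


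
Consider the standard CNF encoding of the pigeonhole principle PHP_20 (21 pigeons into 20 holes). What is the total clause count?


The PHP encoding has two parts:
1) At-least-one-hole clauses: 21 (one per pigeon, each with 20 literals).
2) At-most-one-pigeon-per-hole clauses: 20 holes * C(21,2) = 20 * 210 = 4200.
Total clauses = 21 + 4200 = 4221.

4221


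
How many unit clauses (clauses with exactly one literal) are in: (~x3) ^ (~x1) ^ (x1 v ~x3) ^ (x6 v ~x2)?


A unit clause contains exactly one literal.
Unit clauses found: (~x3), (~x1).
Count = 2.

2


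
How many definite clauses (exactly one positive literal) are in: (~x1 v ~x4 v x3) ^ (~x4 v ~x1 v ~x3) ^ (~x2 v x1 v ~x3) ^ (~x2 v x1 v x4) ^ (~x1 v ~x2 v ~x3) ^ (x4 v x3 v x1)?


A definite clause has exactly one positive literal.
Clause 1: 1 positive -> definite
Clause 2: 0 positive -> not definite
Clause 3: 1 positive -> definite
Clause 4: 2 positive -> not definite
Clause 5: 0 positive -> not definite
Clause 6: 3 positive -> not definite
Definite clause count = 2.

2


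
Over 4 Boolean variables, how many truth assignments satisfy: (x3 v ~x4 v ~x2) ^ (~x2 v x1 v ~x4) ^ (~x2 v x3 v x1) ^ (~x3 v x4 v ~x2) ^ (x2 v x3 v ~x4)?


Enumerate all 16 truth assignments over 4 variables.
Test each against every clause.
Satisfying assignments found: 8.

8


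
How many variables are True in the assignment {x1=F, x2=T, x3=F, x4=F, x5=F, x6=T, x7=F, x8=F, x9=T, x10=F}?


The weight is the number of variables assigned True.
True variables: x2, x6, x9.
Weight = 3.

3


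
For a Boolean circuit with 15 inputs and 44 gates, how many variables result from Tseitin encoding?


The Tseitin transformation introduces one auxiliary variable per gate.
Total variables = inputs + gates = 15 + 44 = 59.

59


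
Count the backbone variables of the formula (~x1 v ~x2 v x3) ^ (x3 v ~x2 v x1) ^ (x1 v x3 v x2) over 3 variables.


Find all satisfying assignments: 5 model(s).
Check which variables have the same value in every model.
No variable is fixed across all models.
Backbone size = 0.

0


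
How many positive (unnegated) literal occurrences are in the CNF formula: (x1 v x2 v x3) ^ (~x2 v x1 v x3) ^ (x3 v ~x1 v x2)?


Scan each clause for unnegated literals.
Clause 1: 3 positive; Clause 2: 2 positive; Clause 3: 2 positive.
Total positive literal occurrences = 7.

7
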